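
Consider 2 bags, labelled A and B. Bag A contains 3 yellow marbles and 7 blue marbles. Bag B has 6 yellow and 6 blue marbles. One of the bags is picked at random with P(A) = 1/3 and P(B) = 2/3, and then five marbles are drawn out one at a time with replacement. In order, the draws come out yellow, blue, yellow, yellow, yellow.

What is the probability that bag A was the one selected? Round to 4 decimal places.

0.0832

The likelihood of the observed sequence under each hypothesis: P(data | bag A) = (3/10)(7/10)(3/10)(3/10)(3/10) = 0.00567; P(data | bag B) = (6/12)(6/12)(6/12)(6/12)(6/12) = 0.03125.
Multiplying each by its prior: 1/3 · 0.00567 = 0.00189, 2/3 · 0.03125 = 0.020833; these sum to 0.022723.
By Bayes' rule, P(bag A | data) = (0.00189) / (0.022723) = 0.083174.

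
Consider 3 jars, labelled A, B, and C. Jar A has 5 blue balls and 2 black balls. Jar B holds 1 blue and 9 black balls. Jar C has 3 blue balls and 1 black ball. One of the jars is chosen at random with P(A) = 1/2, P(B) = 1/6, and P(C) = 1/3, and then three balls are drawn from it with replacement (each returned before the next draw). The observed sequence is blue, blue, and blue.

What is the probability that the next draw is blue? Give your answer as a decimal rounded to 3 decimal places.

0.730

Under each hypothesis, the probability of the observed sequence is: P(data | jar A) = (5/7)(5/7)(5/7) = 0.36443; P(data | jar B) = (1/10)(1/10)(1/10) = 0.001; P(data | jar C) = (3/4)(3/4)(3/4) = 0.42188.
Weighting by the prior gives 1/2 · 0.36443 = 0.18222, 1/6 · 0.001 = 0.00016667, 1/3 · 0.42188 = 0.14062; with total 0.32301.
Normalising, the posterior is P(jar A | data) = 0.56412, P(jar B | data) = 0.00051598, P(jar C | data) = 0.43536.
So P(blue next | data) = Σ P(blue next | H) P(H | data) = (5/7)(0.56412) + (1/10)(0.00051598) + (3/4)(0.43536) = 0.72952.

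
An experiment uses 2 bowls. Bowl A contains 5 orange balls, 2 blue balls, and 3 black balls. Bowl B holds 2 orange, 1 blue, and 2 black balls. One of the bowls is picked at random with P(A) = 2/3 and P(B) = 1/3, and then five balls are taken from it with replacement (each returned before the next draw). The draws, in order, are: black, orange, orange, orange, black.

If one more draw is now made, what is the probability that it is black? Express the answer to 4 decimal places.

0.3313

Under each hypothesis, the probability of the observed sequence is: P(data | bowl A) = (3/10)(5/10)(5/10)(5/10)(3/10) = 0.01125; P(data | bowl B) = (2/5)(2/5)(2/5)(2/5)(2/5) = 0.01024.
Weighting by the prior gives 2/3 · 0.01125 = 0.0075, 1/3 · 0.01024 = 0.0034133; summing to 0.010913.
Normalising, the posterior is P(bowl A | data) = 0.68723, P(bowl B | data) = 0.31277.
So P(black next | data) = Σ P(black next | H) P(H | data) = (3/10)(0.68723) + (2/5)(0.31277) = 0.33128.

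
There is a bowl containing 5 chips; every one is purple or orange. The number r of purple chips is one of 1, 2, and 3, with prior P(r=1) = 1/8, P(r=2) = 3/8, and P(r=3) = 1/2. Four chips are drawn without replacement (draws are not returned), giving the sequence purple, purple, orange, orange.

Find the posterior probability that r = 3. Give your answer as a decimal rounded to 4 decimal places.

For each hypothesis, P(data | H) works out to: P(data | r = 1) = (1/5)(0/4) = 0; P(data | r = 2) = (2/5)(1/4)(3/3)(2/2) = 1/10; P(data | r = 3) = (3/5)(2/4)(2/3)(1/2) = 1/10.
Multiplying each by its prior: 1/8 · 0 = 0, 3/8 · 1/10 = 3/80, 1/2 · 1/10 = 1/20; summing to 7/80.
By Bayes' rule, P(r = 3 | data) = (1/20) / (7/80) = 4/7.

0.5714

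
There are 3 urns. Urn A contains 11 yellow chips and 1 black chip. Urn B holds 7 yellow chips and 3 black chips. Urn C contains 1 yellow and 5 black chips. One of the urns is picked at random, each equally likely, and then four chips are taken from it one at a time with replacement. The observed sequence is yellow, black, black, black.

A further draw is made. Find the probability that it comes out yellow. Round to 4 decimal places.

0.2571

For each hypothesis, P(data | H) works out to: P(data | urn A) = (11/12)(1/12)(1/12)(1/12) = 0.00053048; P(data | urn B) = (7/10)(3/10)(3/10)(3/10) = 0.0189; P(data | urn C) = (1/6)(5/6)(5/6)(5/6) = 0.096451.
Multiplying each by its prior: 1/3 · 0.00053048 = 0.00017683, 1/3 · 0.0189 = 0.0063, 1/3 · 0.096451 = 0.03215; with total 0.038627.
Dividing through by the total gives posterior P(urn A | data) = 0.0045778, P(urn B | data) = 0.1631, P(urn C | data) = 0.83232.
Averaging over the posterior, P(yellow next | data) = (11/12)(0.0045778) + (7/10)(0.1631) + (1/6)(0.83232) = 0.25709.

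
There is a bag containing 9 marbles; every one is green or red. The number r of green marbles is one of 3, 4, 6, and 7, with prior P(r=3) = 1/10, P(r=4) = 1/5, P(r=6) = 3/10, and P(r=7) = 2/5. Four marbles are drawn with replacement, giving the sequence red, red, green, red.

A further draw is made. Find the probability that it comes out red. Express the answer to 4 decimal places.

For each hypothesis, P(data | H) works out to: P(data | r = 3) = (6/9)(6/9)(3/9)(6/9) = 0.098765; P(data | r = 4) = (5/9)(5/9)(4/9)(5/9) = 0.076208; P(data | r = 6) = (3/9)(3/9)(6/9)(3/9) = 0.024691; P(data | r = 7) = (2/9)(2/9)(7/9)(2/9) = 0.0085353.
The prior-weighted likelihoods are 1/10 · 0.098765 = 0.0098765, 1/5 · 0.076208 = 0.015242, 3/10 · 0.024691 = 0.0074074, 2/5 · 0.0085353 = 0.0034141; with total 0.03594.
Dividing through by the total gives posterior P(r = 3 | data) = 0.27481, P(r = 4 | data) = 0.42409, P(r = 6 | data) = 0.20611, P(r = 7 | data) = 0.094996.
The predictive probability is P(red next | data) = (2/3)(0.27481) + (5/9)(0.42409) + (1/3)(0.20611) + (2/9)(0.094996) = 0.50862.

0.5086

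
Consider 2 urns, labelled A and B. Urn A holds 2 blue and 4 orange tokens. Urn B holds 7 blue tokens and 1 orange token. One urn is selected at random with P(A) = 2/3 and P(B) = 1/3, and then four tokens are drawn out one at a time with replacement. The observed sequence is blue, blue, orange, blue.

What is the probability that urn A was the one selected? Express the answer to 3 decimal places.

For each hypothesis, P(data | H) works out to: P(data | urn A) = (2/6)(2/6)(4/6)(2/6) = 0.024691; P(data | urn B) = (7/8)(7/8)(1/8)(7/8) = 0.08374.
Weighting by the prior gives 2/3 · 0.024691 = 0.016461, 1/3 · 0.08374 = 0.027913; these sum to 0.044374.
Therefore the posterior P(urn A | data) = (0.016461) / (0.044374) = 0.37096.

0.371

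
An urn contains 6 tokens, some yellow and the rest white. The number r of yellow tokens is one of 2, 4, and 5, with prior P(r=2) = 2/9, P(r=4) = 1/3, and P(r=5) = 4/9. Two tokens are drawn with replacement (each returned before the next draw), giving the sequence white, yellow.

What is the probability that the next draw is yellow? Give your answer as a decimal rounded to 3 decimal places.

For each hypothesis, P(data | H) works out to: P(data | r = 2) = (4/6)(2/6) = 2/9; P(data | r = 4) = (2/6)(4/6) = 2/9; P(data | r = 5) = (1/6)(5/6) = 5/36.
The prior-weighted likelihoods are 2/9 · 2/9 = 4/81, 1/3 · 2/9 = 2/27, 4/9 · 5/36 = 5/81; these sum to 5/27.
Normalising, the posterior is P(r = 2 | data) = 4/15, P(r = 4 | data) = 2/5, P(r = 5 | data) = 1/3.
The predictive probability is P(yellow next | data) = (1/3)(4/15) + (2/3)(2/5) + (5/6)(1/3) = 19/30.

0.633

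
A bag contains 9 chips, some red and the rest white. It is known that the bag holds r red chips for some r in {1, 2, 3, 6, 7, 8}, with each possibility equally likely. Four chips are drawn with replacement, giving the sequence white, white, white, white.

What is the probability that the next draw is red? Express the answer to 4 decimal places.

0.1886

For each hypothesis, P(data | H) works out to: P(data | r = 1) = (8/9)(8/9)(8/9)(8/9) = 0.6243; P(data | r = 2) = (7/9)(7/9)(7/9)(7/9) = 0.36595; P(data | r = 3) = (6/9)(6/9)(6/9)(6/9) = 0.19753; P(data | r = 6) = (3/9)(3/9)(3/9)(3/9) = 0.012346; P(data | r = 7) = (2/9)(2/9)(2/9)(2/9) = 0.0024387; P(data | r = 8) = (1/9)(1/9)(1/9)(1/9) = 0.00015242.
The prior-weighted likelihoods are 1/6 · 0.6243 = 0.10405, 1/6 · 0.36595 = 0.060992, 1/6 · 0.19753 = 0.032922, 1/6 · 0.012346 = 0.0020576, 1/6 · 0.0024387 = 0.00040644, 1/6 · 0.00015242 = 2.5403e-05; summing to 0.20045.
Dividing through by the total gives posterior P(r = 1 | data) = 0.51907, P(r = 2 | data) = 0.30427, P(r = 3 | data) = 0.16424, P(r = 6 | data) = 0.010265, P(r = 7 | data) = 0.0020276, P(r = 8 | data) = 0.00012673.
Averaging over the posterior, P(red next | data) = (1/9)(0.51907) + (2/9)(0.30427) + (1/3)(0.16424) + (2/3)(0.010265) + (7/9)(0.0020276) + (8/9)(0.00012673) = 0.18857.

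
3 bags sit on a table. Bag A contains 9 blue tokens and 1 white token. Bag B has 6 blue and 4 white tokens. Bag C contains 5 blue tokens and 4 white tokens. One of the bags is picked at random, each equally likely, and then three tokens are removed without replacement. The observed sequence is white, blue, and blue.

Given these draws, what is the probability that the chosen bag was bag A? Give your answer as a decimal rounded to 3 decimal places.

Compute the likelihood of the observed sequence for each case: P(data | bag A) = (1/10)(9/9)(8/8) = 1/10; P(data | bag B) = (4/10)(6/9)(5/8) = 1/6; P(data | bag C) = (4/9)(5/8)(4/7) = 10/63.
Multiplying each by its prior: 1/3 · 1/10 = 1/30, 1/3 · 1/6 = 1/18, 1/3 · 10/63 = 10/189; these sum to 134/945.
Therefore the posterior P(bag A | data) = (1/30) / (134/945) = 63/268.

0.235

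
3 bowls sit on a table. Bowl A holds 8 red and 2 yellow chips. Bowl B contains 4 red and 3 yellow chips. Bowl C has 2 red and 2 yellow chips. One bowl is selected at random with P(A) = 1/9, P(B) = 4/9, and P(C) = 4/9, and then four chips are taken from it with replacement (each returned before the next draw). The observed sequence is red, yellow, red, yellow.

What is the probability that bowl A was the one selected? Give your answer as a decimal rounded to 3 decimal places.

0.050

The likelihood of the observed sequence under each hypothesis: P(data | bowl A) = (8/10)(2/10)(8/10)(2/10) = 0.0256; P(data | bowl B) = (4/7)(3/7)(4/7)(3/7) = 0.059975; P(data | bowl C) = (2/4)(2/4)(2/4)(2/4) = 0.0625.
Weighting by the prior gives 1/9 · 0.0256 = 0.0028444, 4/9 · 0.059975 = 0.026656, 4/9 · 0.0625 = 0.027778; these sum to 0.057278.
So P(bowl A | data) = (0.0028444) / (0.057278) = 0.049661.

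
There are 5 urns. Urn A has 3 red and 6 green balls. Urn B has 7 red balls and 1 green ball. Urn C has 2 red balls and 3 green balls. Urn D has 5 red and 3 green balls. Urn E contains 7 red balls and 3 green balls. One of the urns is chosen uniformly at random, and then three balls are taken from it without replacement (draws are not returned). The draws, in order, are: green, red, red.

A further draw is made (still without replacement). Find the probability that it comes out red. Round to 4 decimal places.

Under each hypothesis, the probability of the observed sequence is: P(data | urn A) = (6/9)(3/8)(2/7) = 1/14; P(data | urn B) = (1/8)(7/7)(6/6) = 1/8; P(data | urn C) = (3/5)(2/4)(1/3) = 1/10; P(data | urn D) = (3/8)(5/7)(4/6) = 5/28; P(data | urn E) = (3/10)(7/9)(6/8) = 7/40.
Weighting by the prior gives 1/5 · 1/14 = 1/70, 1/5 · 1/8 = 1/40, 1/5 · 1/10 = 1/50, 1/5 · 5/28 = 1/28, 1/5 · 7/40 = 7/200; with total 13/100.
Dividing through by the total gives posterior P(urn A | data) = 10/91, P(urn B | data) = 5/26, P(urn C | data) = 2/13, P(urn D | data) = 25/91, P(urn E | data) = 7/26.
The predictive probability is P(red next | data) = (1/6)(10/91) + (1)(5/26) + (0)(2/13) + (3/5)(25/91) + (5/7)(7/26) = 155/273.

0.5678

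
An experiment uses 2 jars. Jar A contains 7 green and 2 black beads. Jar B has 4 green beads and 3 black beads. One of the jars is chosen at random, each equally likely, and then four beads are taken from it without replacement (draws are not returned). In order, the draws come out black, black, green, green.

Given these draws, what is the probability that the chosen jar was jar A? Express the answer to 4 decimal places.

The likelihood of the observed sequence under each hypothesis: P(data | jar A) = (2/9)(1/8)(7/7)(6/6) = 0.027778; P(data | jar B) = (3/7)(2/6)(4/5)(3/4) = 0.085714.
Multiplying each by its prior: 1/2 · 0.027778 = 0.013889, 1/2 · 0.085714 = 0.042857; these sum to 0.056746.
Therefore the posterior P(jar A | data) = (0.013889) / (0.056746) = 0.24476.

0.2448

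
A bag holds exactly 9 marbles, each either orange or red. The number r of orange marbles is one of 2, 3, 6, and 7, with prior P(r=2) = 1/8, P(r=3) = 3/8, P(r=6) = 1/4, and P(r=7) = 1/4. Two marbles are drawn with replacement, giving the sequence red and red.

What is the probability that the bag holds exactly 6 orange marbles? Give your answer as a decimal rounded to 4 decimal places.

Compute the likelihood of the observed sequence for each case: P(data | r = 2) = (7/9)(7/9) = 49/81; P(data | r = 3) = (6/9)(6/9) = 4/9; P(data | r = 6) = (3/9)(3/9) = 1/9; P(data | r = 7) = (2/9)(2/9) = 4/81.
Multiplying each by its prior: 1/8 · 49/81 = 49/648, 3/8 · 4/9 = 1/6, 1/4 · 1/9 = 1/36, 1/4 · 4/81 = 1/81; with total 61/216.
Hence P(r = 6 | data) = (1/36) / (61/216) = 6/61.

0.0984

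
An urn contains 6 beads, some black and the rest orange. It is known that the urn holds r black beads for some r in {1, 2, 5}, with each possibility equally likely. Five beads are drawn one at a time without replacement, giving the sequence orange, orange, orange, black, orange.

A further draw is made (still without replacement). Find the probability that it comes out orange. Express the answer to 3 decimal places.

Compute the likelihood of the observed sequence for each case: P(data | r = 1) = (5/6)(4/5)(3/4)(1/3)(2/2) = 1/6; P(data | r = 2) = (4/6)(3/5)(2/4)(2/3)(1/2) = 1/15; P(data | r = 5) = (1/6)(0/5) = 0.
The prior-weighted likelihoods are 1/3 · 1/6 = 1/18, 1/3 · 1/15 = 1/45, 1/3 · 0 = 0; these sum to 7/90.
Dividing through by the total gives posterior P(r = 1 | data) = 5/7, P(r = 2 | data) = 2/7, P(r = 5 | data) = 0.
Averaging over the posterior, P(orange next | data) = (1)(5/7) + (0)(2/7) = 5/7.

0.714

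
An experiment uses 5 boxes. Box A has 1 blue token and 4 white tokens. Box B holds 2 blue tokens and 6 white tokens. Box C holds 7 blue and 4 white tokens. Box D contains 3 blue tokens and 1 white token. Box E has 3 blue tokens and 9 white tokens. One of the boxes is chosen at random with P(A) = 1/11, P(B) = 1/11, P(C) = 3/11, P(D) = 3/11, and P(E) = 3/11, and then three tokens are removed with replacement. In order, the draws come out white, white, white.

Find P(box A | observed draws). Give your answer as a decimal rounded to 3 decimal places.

0.214

The likelihood of the observed sequence under each hypothesis: P(data | box A) = (4/5)(4/5)(4/5) = 0.512; P(data | box B) = (6/8)(6/8)(6/8) = 0.42188; P(data | box C) = (4/11)(4/11)(4/11) = 0.048084; P(data | box D) = (1/4)(1/4)(1/4) = 0.015625; P(data | box E) = (9/12)(9/12)(9/12) = 0.42188.
Weighting by the prior gives 1/11 · 0.512 = 0.046545, 1/11 · 0.42188 = 0.038352, 3/11 · 0.048084 = 0.013114, 3/11 · 0.015625 = 0.0042614, 3/11 · 0.42188 = 0.11506; summing to 0.21733.
So P(box A | data) = (0.046545) / (0.21733) = 0.21417.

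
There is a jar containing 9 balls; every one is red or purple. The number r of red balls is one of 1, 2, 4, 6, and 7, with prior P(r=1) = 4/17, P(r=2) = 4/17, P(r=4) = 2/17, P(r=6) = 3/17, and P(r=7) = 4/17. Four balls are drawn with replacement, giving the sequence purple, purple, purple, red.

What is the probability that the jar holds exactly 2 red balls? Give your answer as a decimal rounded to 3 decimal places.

Under each hypothesis, the probability of the observed sequence is: P(data | r = 1) = (8/9)(8/9)(8/9)(1/9) = 0.078037; P(data | r = 2) = (7/9)(7/9)(7/9)(2/9) = 0.10456; P(data | r = 4) = (5/9)(5/9)(5/9)(4/9) = 0.076208; P(data | r = 6) = (3/9)(3/9)(3/9)(6/9) = 0.024691; P(data | r = 7) = (2/9)(2/9)(2/9)(7/9) = 0.0085353.
The prior-weighted likelihoods are 4/17 · 0.078037 = 0.018362, 4/17 · 0.10456 = 0.024602, 2/17 · 0.076208 = 0.0089656, 3/17 · 0.024691 = 0.0043573, 4/17 · 0.0085353 = 0.0020083; with total 0.058295.
Therefore the posterior P(r = 2 | data) = (0.024602) / (0.058295) = 0.42202.

0.422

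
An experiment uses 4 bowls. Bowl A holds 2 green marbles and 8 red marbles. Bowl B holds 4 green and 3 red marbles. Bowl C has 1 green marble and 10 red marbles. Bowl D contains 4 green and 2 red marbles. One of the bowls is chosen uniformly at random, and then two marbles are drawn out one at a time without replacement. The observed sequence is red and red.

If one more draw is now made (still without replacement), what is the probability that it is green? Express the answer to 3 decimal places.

Under each hypothesis, the probability of the observed sequence is: P(data | bowl A) = (8/10)(7/9) = 0.62222; P(data | bowl B) = (3/7)(2/6) = 0.14286; P(data | bowl C) = (10/11)(9/10) = 0.81818; P(data | bowl D) = (2/6)(1/5) = 0.066667.
The prior-weighted likelihoods are 1/4 · 0.62222 = 0.15556, 1/4 · 0.14286 = 0.035714, 1/4 · 0.81818 = 0.20455, 1/4 · 0.066667 = 0.016667; with total 0.41248.
Dividing through by the total gives posterior P(bowl A | data) = 0.37712, P(bowl B | data) = 0.086584, P(bowl C | data) = 0.49589, P(bowl D | data) = 0.040406.
So P(green next | data) = Σ P(green next | H) P(H | data) = (1/4)(0.37712) + (4/5)(0.086584) + (1/9)(0.49589) + (1)(0.040406) = 0.25905.

0.259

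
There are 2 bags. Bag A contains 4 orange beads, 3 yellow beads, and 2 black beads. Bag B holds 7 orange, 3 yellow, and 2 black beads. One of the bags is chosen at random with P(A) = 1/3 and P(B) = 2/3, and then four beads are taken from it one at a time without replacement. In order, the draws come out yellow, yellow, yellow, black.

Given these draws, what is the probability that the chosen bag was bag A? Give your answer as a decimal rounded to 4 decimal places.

Under each hypothesis, the probability of the observed sequence is: P(data | bag A) = (3/9)(2/8)(1/7)(2/6) = 0.0039683; P(data | bag B) = (3/12)(2/11)(1/10)(2/9) = 0.0010101.
Multiplying each by its prior: 1/3 · 0.0039683 = 0.0013228, 2/3 · 0.0010101 = 0.0006734; summing to 0.0019962.
So P(bag A | data) = (0.0013228) / (0.0019962) = 0.66265.

0.6627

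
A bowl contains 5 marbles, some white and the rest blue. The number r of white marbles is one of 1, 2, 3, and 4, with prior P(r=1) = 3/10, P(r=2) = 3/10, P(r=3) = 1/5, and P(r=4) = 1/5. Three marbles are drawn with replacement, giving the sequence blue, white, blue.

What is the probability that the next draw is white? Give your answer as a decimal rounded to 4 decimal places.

0.3881

For each hypothesis, P(data | H) works out to: P(data | r = 1) = (4/5)(1/5)(4/5) = 16/125; P(data | r = 2) = (3/5)(2/5)(3/5) = 18/125; P(data | r = 3) = (2/5)(3/5)(2/5) = 12/125; P(data | r = 4) = (1/5)(4/5)(1/5) = 4/125.
Multiplying each by its prior: 3/10 · 16/125 = 24/625, 3/10 · 18/125 = 27/625, 1/5 · 12/125 = 12/625, 1/5 · 4/125 = 4/625; these sum to 67/625.
Normalising, the posterior is P(r = 1 | data) = 24/67, P(r = 2 | data) = 27/67, P(r = 3 | data) = 12/67, P(r = 4 | data) = 4/67.
So P(white next | data) = Σ P(white next | H) P(H | data) = (1/5)(24/67) + (2/5)(27/67) + (3/5)(12/67) + (4/5)(4/67) = 26/67.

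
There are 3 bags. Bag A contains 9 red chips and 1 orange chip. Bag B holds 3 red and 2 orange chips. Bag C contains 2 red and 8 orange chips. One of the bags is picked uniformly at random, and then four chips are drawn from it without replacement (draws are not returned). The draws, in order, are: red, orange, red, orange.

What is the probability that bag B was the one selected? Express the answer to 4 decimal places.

Compute the likelihood of the observed sequence for each case: P(data | bag A) = (9/10)(1/9)(8/8)(0/7) = 0; P(data | bag B) = (3/5)(2/4)(2/3)(1/2) = 1/10; P(data | bag C) = (2/10)(8/9)(1/8)(7/7) = 1/45.
The prior-weighted likelihoods are 1/3 · 0 = 0, 1/3 · 1/10 = 1/30, 1/3 · 1/45 = 1/135; with total 11/270.
Hence P(bag B | data) = (1/30) / (11/270) = 9/11.

0.8182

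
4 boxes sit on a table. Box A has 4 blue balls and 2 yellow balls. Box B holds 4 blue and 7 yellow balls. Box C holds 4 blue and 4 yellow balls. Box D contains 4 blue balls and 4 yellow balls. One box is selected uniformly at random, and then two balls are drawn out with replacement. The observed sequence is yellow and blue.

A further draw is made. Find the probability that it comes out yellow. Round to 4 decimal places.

Compute the likelihood of the observed sequence for each case: P(data | box A) = (2/6)(4/6) = 0.22222; P(data | box B) = (7/11)(4/11) = 0.2314; P(data | box C) = (4/8)(4/8) = 0.25; P(data | box D) = (4/8)(4/8) = 0.25.
The prior-weighted likelihoods are 1/4 · 0.22222 = 0.055556, 1/4 · 0.2314 = 0.057851, 1/4 · 0.25 = 0.0625, 1/4 · 0.25 = 0.0625; with total 0.23841.
Dividing through by the total gives posterior P(box A | data) = 0.23303, P(box B | data) = 0.24266, P(box C | data) = 0.26216, P(box D | data) = 0.26216.
The predictive probability is P(yellow next | data) = (1/3)(0.23303) + (7/11)(0.24266) + (1/2)(0.26216) + (1/2)(0.26216) = 0.49425.

0.4943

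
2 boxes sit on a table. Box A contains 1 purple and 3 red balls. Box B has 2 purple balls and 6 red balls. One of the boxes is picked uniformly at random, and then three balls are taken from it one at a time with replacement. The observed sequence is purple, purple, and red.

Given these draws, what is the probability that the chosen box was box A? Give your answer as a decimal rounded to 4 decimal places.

For each hypothesis, P(data | H) works out to: P(data | box A) = (1/4)(1/4)(3/4) = 3/64; P(data | box B) = (2/8)(2/8)(6/8) = 3/64.
Weighting by the prior gives 1/2 · 3/64 = 3/128, 1/2 · 3/64 = 3/128; with total 3/64.
Therefore the posterior P(box A | data) = (3/128) / (3/64) = 1/2.

0.5000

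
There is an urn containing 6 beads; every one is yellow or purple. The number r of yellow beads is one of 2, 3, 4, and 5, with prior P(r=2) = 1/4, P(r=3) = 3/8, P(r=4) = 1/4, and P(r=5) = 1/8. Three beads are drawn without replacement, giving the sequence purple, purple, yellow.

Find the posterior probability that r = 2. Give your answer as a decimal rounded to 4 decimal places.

0.4068

Under each hypothesis, the probability of the observed sequence is: P(data | r = 2) = (4/6)(3/5)(2/4) = 1/5; P(data | r = 3) = (3/6)(2/5)(3/4) = 3/20; P(data | r = 4) = (2/6)(1/5)(4/4) = 1/15; P(data | r = 5) = (1/6)(0/5) = 0.
Weighting by the prior gives 1/4 · 1/5 = 1/20, 3/8 · 3/20 = 9/160, 1/4 · 1/15 = 1/60, 1/8 · 0 = 0; these sum to 59/480.
Hence P(r = 2 | data) = (1/20) / (59/480) = 24/59.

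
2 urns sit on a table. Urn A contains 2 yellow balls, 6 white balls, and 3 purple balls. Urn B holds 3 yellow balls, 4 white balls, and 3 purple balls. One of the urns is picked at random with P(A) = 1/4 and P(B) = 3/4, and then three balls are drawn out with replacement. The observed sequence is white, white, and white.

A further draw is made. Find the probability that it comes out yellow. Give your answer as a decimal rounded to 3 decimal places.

Under each hypothesis, the probability of the observed sequence is: P(data | urn A) = (6/11)(6/11)(6/11) = 0.16228; P(data | urn B) = (4/10)(4/10)(4/10) = 0.064.
Multiplying each by its prior: 1/4 · 0.16228 = 0.040571, 3/4 · 0.064 = 0.048; summing to 0.088571.
Normalising, the posterior is P(urn A | data) = 0.45806, P(urn B | data) = 0.54194.
So P(yellow next | data) = Σ P(yellow next | H) P(H | data) = (2/11)(0.45806) + (3/10)(0.54194) = 0.24587.

0.246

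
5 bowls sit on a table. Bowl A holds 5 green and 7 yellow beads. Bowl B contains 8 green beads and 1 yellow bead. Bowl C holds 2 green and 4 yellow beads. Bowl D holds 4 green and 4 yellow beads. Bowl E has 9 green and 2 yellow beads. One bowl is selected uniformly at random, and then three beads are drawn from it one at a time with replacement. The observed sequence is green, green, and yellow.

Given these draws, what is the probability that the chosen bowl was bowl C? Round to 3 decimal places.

Under each hypothesis, the probability of the observed sequence is: P(data | bowl A) = (5/12)(5/12)(7/12) = 0.10127; P(data | bowl B) = (8/9)(8/9)(1/9) = 0.087791; P(data | bowl C) = (2/6)(2/6)(4/6) = 0.074074; P(data | bowl D) = (4/8)(4/8)(4/8) = 0.125; P(data | bowl E) = (9/11)(9/11)(2/11) = 0.12171.
Weighting by the prior gives 1/5 · 0.10127 = 0.020255, 1/5 · 0.087791 = 0.017558, 1/5 · 0.074074 = 0.014815, 1/5 · 0.125 = 0.025, 1/5 · 0.12171 = 0.024343; with total 0.10197.
So P(bowl C | data) = (0.014815) / (0.10197) = 0.14529.

0.145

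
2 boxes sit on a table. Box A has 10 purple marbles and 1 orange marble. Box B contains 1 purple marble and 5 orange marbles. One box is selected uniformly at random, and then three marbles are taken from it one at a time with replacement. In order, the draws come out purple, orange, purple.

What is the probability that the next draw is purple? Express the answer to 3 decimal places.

0.734

For each hypothesis, P(data | H) works out to: P(data | box A) = (10/11)(1/11)(10/11) = 0.075131; P(data | box B) = (1/6)(5/6)(1/6) = 0.023148.
Multiplying each by its prior: 1/2 · 0.075131 = 0.037566, 1/2 · 0.023148 = 0.011574; summing to 0.04914.
Normalising, the posterior is P(box A | data) = 0.76447, P(box B | data) = 0.23553.
Averaging over the posterior, P(purple next | data) = (10/11)(0.76447) + (1/6)(0.23553) = 0.73423.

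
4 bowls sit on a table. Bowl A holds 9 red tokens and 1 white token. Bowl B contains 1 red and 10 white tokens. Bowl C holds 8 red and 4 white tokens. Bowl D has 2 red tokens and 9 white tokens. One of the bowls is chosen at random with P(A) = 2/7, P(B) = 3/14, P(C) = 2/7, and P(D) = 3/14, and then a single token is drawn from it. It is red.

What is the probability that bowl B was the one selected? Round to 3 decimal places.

0.038

For each hypothesis, P(data | H) works out to: P(data | bowl A) = (9/10) = 9/10; P(data | bowl B) = (1/11) = 1/11; P(data | bowl C) = (8/12) = 2/3; P(data | bowl D) = (2/11) = 2/11.
Multiplying each by its prior: 2/7 · 9/10 = 9/35, 3/14 · 1/11 = 3/154, 2/7 · 2/3 = 4/21, 3/14 · 2/11 = 3/77; summing to 167/330.
By Bayes' rule, P(bowl B | data) = (3/154) / (167/330) = 45/1169.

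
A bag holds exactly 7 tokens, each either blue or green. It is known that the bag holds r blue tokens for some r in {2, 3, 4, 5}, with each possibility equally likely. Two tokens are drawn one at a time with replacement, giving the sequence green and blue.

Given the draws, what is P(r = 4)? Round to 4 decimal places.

0.2727

Compute the likelihood of the observed sequence for each case: P(data | r = 2) = (5/7)(2/7) = 10/49; P(data | r = 3) = (4/7)(3/7) = 12/49; P(data | r = 4) = (3/7)(4/7) = 12/49; P(data | r = 5) = (2/7)(5/7) = 10/49.
Multiplying each by its prior: 1/4 · 10/49 = 5/98, 1/4 · 12/49 = 3/49, 1/4 · 12/49 = 3/49, 1/4 · 10/49 = 5/98; with total 11/49.
By Bayes' rule, P(r = 4 | data) = (3/49) / (11/49) = 3/11.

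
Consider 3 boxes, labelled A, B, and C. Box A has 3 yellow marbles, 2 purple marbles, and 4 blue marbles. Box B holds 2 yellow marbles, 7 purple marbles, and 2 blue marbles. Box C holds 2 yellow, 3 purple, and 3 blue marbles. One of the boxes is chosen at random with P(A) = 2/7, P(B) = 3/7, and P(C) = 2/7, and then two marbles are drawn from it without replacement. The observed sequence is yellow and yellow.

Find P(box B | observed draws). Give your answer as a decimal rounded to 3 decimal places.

0.186

Under each hypothesis, the probability of the observed sequence is: P(data | box A) = (3/9)(2/8) = 0.083333; P(data | box B) = (2/11)(1/10) = 0.018182; P(data | box C) = (2/8)(1/7) = 0.035714.
Multiplying each by its prior: 2/7 · 0.083333 = 0.02381, 3/7 · 0.018182 = 0.0077922, 2/7 · 0.035714 = 0.010204; summing to 0.041806.
Therefore the posterior P(box B | data) = (0.0077922) / (0.041806) = 0.18639.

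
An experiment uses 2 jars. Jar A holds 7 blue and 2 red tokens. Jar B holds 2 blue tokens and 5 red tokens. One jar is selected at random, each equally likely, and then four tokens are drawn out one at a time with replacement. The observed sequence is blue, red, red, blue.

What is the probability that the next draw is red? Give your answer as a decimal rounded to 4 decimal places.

The likelihood of the observed sequence under each hypothesis: P(data | jar A) = (7/9)(2/9)(2/9)(7/9) = 0.029873; P(data | jar B) = (2/7)(5/7)(5/7)(2/7) = 0.041649.
The prior-weighted likelihoods are 1/2 · 0.029873 = 0.014937, 1/2 · 0.041649 = 0.020825; these sum to 0.035761.
Normalising, the posterior is P(jar A | data) = 0.41768, P(jar B | data) = 0.58232.
Averaging over the posterior, P(red next | data) = (2/9)(0.41768) + (5/7)(0.58232) = 0.50876.

0.5088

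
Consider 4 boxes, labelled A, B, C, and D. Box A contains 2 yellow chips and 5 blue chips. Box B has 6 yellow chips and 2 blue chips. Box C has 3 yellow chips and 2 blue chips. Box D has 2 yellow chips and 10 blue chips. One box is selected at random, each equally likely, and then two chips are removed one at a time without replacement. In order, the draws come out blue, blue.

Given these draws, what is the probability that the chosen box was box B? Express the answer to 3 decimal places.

0.028

Under each hypothesis, the probability of the observed sequence is: P(data | box A) = (5/7)(4/6) = 0.47619; P(data | box B) = (2/8)(1/7) = 0.035714; P(data | box C) = (2/5)(1/4) = 0.1; P(data | box D) = (10/12)(9/11) = 0.68182.
Multiplying each by its prior: 1/4 · 0.47619 = 0.11905, 1/4 · 0.035714 = 0.0089286, 1/4 · 0.1 = 0.025, 1/4 · 0.68182 = 0.17045; with total 0.32343.
Hence P(box B | data) = (0.0089286) / (0.32343) = 0.027606.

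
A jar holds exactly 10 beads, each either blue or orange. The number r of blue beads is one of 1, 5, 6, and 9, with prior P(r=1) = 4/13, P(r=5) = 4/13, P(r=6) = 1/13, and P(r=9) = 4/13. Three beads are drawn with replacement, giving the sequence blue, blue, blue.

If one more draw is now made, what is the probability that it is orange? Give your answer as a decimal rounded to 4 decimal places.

0.1737

Under each hypothesis, the probability of the observed sequence is: P(data | r = 1) = (1/10)(1/10)(1/10) = 0.001; P(data | r = 5) = (5/10)(5/10)(5/10) = 0.125; P(data | r = 6) = (6/10)(6/10)(6/10) = 0.216; P(data | r = 9) = (9/10)(9/10)(9/10) = 0.729.
The prior-weighted likelihoods are 4/13 · 0.001 = 0.00030769, 4/13 · 0.125 = 0.038462, 1/13 · 0.216 = 0.016615, 4/13 · 0.729 = 0.22431; summing to 0.27969.
The posterior is then P(r = 1 | data) = 0.0011001, P(r = 5 | data) = 0.13751, P(r = 6 | data) = 0.059406, P(r = 9 | data) = 0.80198.
Averaging over the posterior, P(orange next | data) = (9/10)(0.0011001) + (1/2)(0.13751) + (2/5)(0.059406) + (1/10)(0.80198) = 0.17371.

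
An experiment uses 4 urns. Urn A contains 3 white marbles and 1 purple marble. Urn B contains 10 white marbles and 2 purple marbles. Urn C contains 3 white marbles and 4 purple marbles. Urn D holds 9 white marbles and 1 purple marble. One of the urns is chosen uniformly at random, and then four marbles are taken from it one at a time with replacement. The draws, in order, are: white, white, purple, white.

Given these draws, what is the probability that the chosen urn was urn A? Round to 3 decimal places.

0.330

The likelihood of the observed sequence under each hypothesis: P(data | urn A) = (3/4)(3/4)(1/4)(3/4) = 0.10547; P(data | urn B) = (10/12)(10/12)(2/12)(10/12) = 0.096451; P(data | urn C) = (3/7)(3/7)(4/7)(3/7) = 0.044981; P(data | urn D) = (9/10)(9/10)(1/10)(9/10) = 0.0729.
Multiplying each by its prior: 1/4 · 0.10547 = 0.026367, 1/4 · 0.096451 = 0.024113, 1/4 · 0.044981 = 0.011245, 1/4 · 0.0729 = 0.018225; these sum to 0.07995.
By Bayes' rule, P(urn A | data) = (0.026367) / (0.07995) = 0.3298.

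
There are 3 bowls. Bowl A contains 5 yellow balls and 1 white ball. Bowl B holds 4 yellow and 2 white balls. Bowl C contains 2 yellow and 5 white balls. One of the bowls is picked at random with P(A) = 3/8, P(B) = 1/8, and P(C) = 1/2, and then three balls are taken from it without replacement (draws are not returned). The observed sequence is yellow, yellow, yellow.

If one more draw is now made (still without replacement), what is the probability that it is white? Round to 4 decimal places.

For each hypothesis, P(data | H) works out to: P(data | bowl A) = (5/6)(4/5)(3/4) = 1/2; P(data | bowl B) = (4/6)(3/5)(2/4) = 1/5; P(data | bowl C) = (2/7)(1/6)(0/5) = 0.
Weighting by the prior gives 3/8 · 1/2 = 3/16, 1/8 · 1/5 = 1/40, 1/2 · 0 = 0; these sum to 17/80.
The posterior is then P(bowl A | data) = 15/17, P(bowl B | data) = 2/17, P(bowl C | data) = 0.
Averaging over the posterior, P(white next | data) = (1/3)(15/17) + (2/3)(2/17) = 19/51.

0.3725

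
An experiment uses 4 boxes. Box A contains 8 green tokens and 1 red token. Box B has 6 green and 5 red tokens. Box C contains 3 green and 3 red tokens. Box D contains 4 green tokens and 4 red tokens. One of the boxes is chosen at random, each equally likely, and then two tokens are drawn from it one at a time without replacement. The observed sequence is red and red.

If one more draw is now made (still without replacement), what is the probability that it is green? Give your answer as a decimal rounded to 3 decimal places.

The likelihood of the observed sequence under each hypothesis: P(data | box A) = (1/9)(0/8) = 0; P(data | box B) = (5/11)(4/10) = 0.18182; P(data | box C) = (3/6)(2/5) = 0.2; P(data | box D) = (4/8)(3/7) = 0.21429.
Multiplying each by its prior: 1/4 · 0 = 0, 1/4 · 0.18182 = 0.045455, 1/4 · 0.2 = 0.05, 1/4 · 0.21429 = 0.053571; summing to 0.14903.
Dividing through by the total gives posterior P(box A | data) = 0, P(box B | data) = 0.30501, P(box C | data) = 0.33551, P(box D | data) = 0.35948.
Averaging over the posterior, P(green next | data) = (2/3)(0.30501) + (3/4)(0.33551) + (2/3)(0.35948) = 0.69463.

0.695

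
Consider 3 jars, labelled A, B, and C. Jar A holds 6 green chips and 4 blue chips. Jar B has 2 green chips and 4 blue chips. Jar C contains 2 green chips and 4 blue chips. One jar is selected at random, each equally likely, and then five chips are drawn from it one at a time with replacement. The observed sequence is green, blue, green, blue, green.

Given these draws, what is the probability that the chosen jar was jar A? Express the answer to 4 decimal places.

The likelihood of the observed sequence under each hypothesis: P(data | jar A) = (6/10)(4/10)(6/10)(4/10)(6/10) = 0.03456; P(data | jar B) = (2/6)(4/6)(2/6)(4/6)(2/6) = 0.016461; P(data | jar C) = (2/6)(4/6)(2/6)(4/6)(2/6) = 0.016461.
Multiplying each by its prior: 1/3 · 0.03456 = 0.01152, 1/3 · 0.016461 = 0.005487, 1/3 · 0.016461 = 0.005487; these sum to 0.022494.
Therefore the posterior P(jar A | data) = (0.01152) / (0.022494) = 0.51214.

0.5121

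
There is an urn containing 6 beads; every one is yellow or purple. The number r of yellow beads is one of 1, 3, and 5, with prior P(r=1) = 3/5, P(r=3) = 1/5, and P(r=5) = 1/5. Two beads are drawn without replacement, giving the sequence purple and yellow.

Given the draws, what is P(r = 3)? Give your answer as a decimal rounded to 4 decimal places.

For each hypothesis, P(data | H) works out to: P(data | r = 1) = (5/6)(1/5) = 1/6; P(data | r = 3) = (3/6)(3/5) = 3/10; P(data | r = 5) = (1/6)(5/5) = 1/6.
Multiplying each by its prior: 3/5 · 1/6 = 1/10, 1/5 · 3/10 = 3/50, 1/5 · 1/6 = 1/30; these sum to 29/150.
Therefore the posterior P(r = 3 | data) = (3/50) / (29/150) = 9/29.

0.3103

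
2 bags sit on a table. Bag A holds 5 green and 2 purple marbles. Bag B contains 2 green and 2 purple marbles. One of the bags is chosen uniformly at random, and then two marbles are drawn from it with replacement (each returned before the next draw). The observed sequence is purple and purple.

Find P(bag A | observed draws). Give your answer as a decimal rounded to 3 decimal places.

Under each hypothesis, the probability of the observed sequence is: P(data | bag A) = (2/7)(2/7) = 4/49; P(data | bag B) = (2/4)(2/4) = 1/4.
Multiplying each by its prior: 1/2 · 4/49 = 2/49, 1/2 · 1/4 = 1/8; with total 65/392.
Hence P(bag A | data) = (2/49) / (65/392) = 16/65.

0.246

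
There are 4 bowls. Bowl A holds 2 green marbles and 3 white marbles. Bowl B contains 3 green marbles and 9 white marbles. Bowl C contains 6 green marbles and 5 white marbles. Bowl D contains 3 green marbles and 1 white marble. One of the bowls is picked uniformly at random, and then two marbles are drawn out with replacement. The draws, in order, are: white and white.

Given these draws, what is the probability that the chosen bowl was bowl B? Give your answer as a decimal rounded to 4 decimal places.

Compute the likelihood of the observed sequence for each case: P(data | bowl A) = (3/5)(3/5) = 0.36; P(data | bowl B) = (9/12)(9/12) = 0.5625; P(data | bowl C) = (5/11)(5/11) = 0.20661; P(data | bowl D) = (1/4)(1/4) = 0.0625.
Multiplying each by its prior: 1/4 · 0.36 = 0.09, 1/4 · 0.5625 = 0.14062, 1/4 · 0.20661 = 0.051653, 1/4 · 0.0625 = 0.015625; summing to 0.2979.
Hence P(bowl B | data) = (0.14062) / (0.2979) = 0.47205.

0.4720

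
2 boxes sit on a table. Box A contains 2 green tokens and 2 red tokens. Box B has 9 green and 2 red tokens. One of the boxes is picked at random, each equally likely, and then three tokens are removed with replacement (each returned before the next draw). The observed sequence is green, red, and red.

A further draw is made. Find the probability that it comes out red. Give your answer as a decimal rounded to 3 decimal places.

0.443

The likelihood of the observed sequence under each hypothesis: P(data | box A) = (2/4)(2/4)(2/4) = 0.125; P(data | box B) = (9/11)(2/11)(2/11) = 0.027047.
The prior-weighted likelihoods are 1/2 · 0.125 = 0.0625, 1/2 · 0.027047 = 0.013524; summing to 0.076024.
The posterior is then P(box A | data) = 0.82211, P(box B | data) = 0.17789.
The predictive probability is P(red next | data) = (1/2)(0.82211) + (2/11)(0.17789) = 0.4434.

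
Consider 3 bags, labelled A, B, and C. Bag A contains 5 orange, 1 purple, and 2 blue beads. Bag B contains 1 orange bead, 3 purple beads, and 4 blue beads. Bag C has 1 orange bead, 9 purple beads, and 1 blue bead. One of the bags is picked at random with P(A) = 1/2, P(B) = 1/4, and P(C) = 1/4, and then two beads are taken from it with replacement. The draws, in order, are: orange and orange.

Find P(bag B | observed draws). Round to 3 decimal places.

0.019

Under each hypothesis, the probability of the observed sequence is: P(data | bag A) = (5/8)(5/8) = 0.39062; P(data | bag B) = (1/8)(1/8) = 0.015625; P(data | bag C) = (1/11)(1/11) = 0.0082645.
Multiplying each by its prior: 1/2 · 0.39062 = 0.19531, 1/4 · 0.015625 = 0.0039062, 1/4 · 0.0082645 = 0.0020661; these sum to 0.20128.
So P(bag B | data) = (0.0039062) / (0.20128) = 0.019407.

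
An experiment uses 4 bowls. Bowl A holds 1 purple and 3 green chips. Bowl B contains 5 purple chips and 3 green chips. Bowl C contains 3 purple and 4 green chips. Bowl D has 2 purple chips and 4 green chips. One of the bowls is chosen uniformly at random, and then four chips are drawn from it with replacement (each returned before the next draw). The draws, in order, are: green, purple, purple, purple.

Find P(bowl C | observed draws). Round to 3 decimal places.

Compute the likelihood of the observed sequence for each case: P(data | bowl A) = (3/4)(1/4)(1/4)(1/4) = 0.011719; P(data | bowl B) = (3/8)(5/8)(5/8)(5/8) = 0.091553; P(data | bowl C) = (4/7)(3/7)(3/7)(3/7) = 0.044981; P(data | bowl D) = (4/6)(2/6)(2/6)(2/6) = 0.024691.
Multiplying each by its prior: 1/4 · 0.011719 = 0.0029297, 1/4 · 0.091553 = 0.022888, 1/4 · 0.044981 = 0.011245, 1/4 · 0.024691 = 0.0061728; these sum to 0.043236.
Hence P(bowl C | data) = (0.011245) / (0.043236) = 0.26009.

0.260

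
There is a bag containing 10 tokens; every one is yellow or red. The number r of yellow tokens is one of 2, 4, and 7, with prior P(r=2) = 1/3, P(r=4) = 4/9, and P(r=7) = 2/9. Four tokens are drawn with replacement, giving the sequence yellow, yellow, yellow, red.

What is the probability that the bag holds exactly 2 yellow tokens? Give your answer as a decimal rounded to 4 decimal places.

0.0507

For each hypothesis, P(data | H) works out to: P(data | r = 2) = (2/10)(2/10)(2/10)(8/10) = 0.0064; P(data | r = 4) = (4/10)(4/10)(4/10)(6/10) = 0.0384; P(data | r = 7) = (7/10)(7/10)(7/10)(3/10) = 0.1029.
The prior-weighted likelihoods are 1/3 · 0.0064 = 0.0021333, 4/9 · 0.0384 = 0.017067, 2/9 · 0.1029 = 0.022867; with total 0.042067.
By Bayes' rule, P(r = 2 | data) = (0.0021333) / (0.042067) = 0.050713.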